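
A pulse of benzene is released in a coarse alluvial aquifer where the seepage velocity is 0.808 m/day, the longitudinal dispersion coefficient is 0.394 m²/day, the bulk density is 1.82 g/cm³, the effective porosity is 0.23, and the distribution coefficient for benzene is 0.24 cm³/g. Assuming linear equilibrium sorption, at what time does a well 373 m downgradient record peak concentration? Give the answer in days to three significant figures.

Retardation factor R = 1 + ρ_b·K_d/n = 1 + 1.82 × 0.24/0.23 = 2.899.
Sorption retards both mechanisms: v_R = v/R = 0.2787 m/day, D_R = D/R = 0.1359 m²/day.
Peak time from v_R²t² + 2D_R t − x² = 0: t = (√(D_R² + v_R²x²) − D_R)/v_R².
√(D_R² + v_R²x²) = √(0.1359² + 0.2787² × 373²) = 104.0; v_R² = 0.07767.
t = (104.0 − 0.1359)/0.07767 = 1340 days.

1340 days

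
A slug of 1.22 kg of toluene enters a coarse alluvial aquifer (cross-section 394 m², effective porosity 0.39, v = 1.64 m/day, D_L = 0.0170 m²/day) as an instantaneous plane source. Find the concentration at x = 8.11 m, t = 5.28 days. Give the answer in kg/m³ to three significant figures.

For an instantaneous plane source, C(x,t) = M/(n_e·A·√(4πDt)) · exp(−(x−vt)²/(4Dt)), with n_e·A the pore (flow) area.
Plume center vt = 1.64 × 5.28 = 8.6592 m, so the well at 8.11 m is 0.5492 m upgradient of the peak.
√(4πDt) = 1.062 m, giving peak height M/(n_e·A·√(4πDt)) = 1.22/(0.39 × 394 × 1.062) = 0.007476 kg/m³.
(x−vt)²/(4Dt) = (-0.5492)²/(4 × 0.0170 × 5.28) = 0.8401; exp(−0.8401) = 0.4317.
C = 0.007476 × 0.4317 = 0.00323 kg/m³.

0.00323 kg/m³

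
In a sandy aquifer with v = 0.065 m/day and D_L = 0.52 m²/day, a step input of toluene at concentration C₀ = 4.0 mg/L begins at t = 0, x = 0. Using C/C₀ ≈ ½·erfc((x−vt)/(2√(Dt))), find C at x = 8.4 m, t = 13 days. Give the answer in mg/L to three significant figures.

For a continuous step input, C/C₀ ≈ ½·erfc((x−vt)/(2√(Dt))).
vt = 0.065 × 13 = 0.845 m and 2√(Dt) = 2√(0.52 × 13) = 5.200 m.
Argument (x−vt)/(2√(Dt)) = (8.4 − 0.845)/5.200 = 1.453; ½·erfc(1.453) = 0.01995.
C = 4.0 × 0.01995 = 0.0798 mg/L.

0.0798 mg/L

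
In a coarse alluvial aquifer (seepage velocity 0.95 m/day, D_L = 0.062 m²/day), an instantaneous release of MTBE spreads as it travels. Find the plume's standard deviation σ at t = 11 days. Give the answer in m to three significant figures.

1.17 m

Dispersive spreading gives a Gaussian with σ² = 2Dt; advection only shifts the center.
σ = √(2 × 0.062 × 11) = 1.17 m.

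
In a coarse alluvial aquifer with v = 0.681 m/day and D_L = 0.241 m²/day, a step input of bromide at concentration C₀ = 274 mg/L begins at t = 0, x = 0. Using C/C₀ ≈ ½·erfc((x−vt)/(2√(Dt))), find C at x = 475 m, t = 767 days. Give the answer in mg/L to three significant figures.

272 mg/L

For a continuous step input, C/C₀ ≈ ½·erfc((x−vt)/(2√(Dt))).
vt = 0.681 × 767 = 522.327 m and 2√(Dt) = 2√(0.241 × 767) = 27.19 m.
Argument (x−vt)/(2√(Dt)) = (475 − 522.327)/27.19 = -1.741; ½·erfc(-1.741) = 0.9931.
C = 274 × 0.9931 = 272 mg/L.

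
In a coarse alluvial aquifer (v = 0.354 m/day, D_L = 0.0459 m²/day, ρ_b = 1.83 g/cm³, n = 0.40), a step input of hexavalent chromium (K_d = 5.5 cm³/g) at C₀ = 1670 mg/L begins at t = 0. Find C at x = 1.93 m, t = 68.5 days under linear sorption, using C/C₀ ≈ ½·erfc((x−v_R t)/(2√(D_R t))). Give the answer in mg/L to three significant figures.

34.0 mg/L

Retardation factor R = 1 + ρ_b·K_d/n = 1 + 1.83 × 5.5/0.40 = 26.16.
Sorption retards both mechanisms: v_R = v/R = 0.01353 m/day, D_R = D/R = 0.001755 m²/day.
v_R·t = 0.01353 × 68.5 = 0.926805 m; 2√(D_R t) = 0.6934 m; argument = (1.93 − 0.926805)/0.6934 = 1.447.
C = C₀ × ½·erfc(1.447) = 1670 × 0.02036 = 34.0 mg/L.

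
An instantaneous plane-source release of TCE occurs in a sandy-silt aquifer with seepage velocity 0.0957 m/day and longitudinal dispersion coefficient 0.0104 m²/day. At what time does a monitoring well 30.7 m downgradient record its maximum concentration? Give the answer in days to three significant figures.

For the 1D instantaneous-source solution, setting ∂C/∂t = 0 at fixed x gives v²t² + 2Dt − x² = 0, so t = (√(D² + v²x²) − D)/v².
√(D² + v²x²) = √(0.0104² + 0.0957² × 30.7²) = 2.938; v² = 0.00915849.
t = (2.938 − 0.0104)/0.00915849 = 320 days (vs. the pure-advection estimate x/v = 321 d).

320 days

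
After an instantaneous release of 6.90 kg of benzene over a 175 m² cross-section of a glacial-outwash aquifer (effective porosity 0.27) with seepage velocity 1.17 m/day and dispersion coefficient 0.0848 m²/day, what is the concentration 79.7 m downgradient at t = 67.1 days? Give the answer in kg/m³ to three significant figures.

For an instantaneous plane source, C(x,t) = M/(n_e·A·√(4πDt)) · exp(−(x−vt)²/(4Dt)), with n_e·A the pore (flow) area.
Plume center vt = 1.17 × 67.1 = 78.507 m, so the well at 79.7 m is 1.193 m downgradient of the peak.
√(4πDt) = 8.456 m, giving peak height M/(n_e·A·√(4πDt)) = 6.90/(0.27 × 175 × 8.456) = 0.01727 kg/m³.
(x−vt)²/(4Dt) = (1.193)²/(4 × 0.0848 × 67.1) = 0.06253; exp(−0.06253) = 0.9394.
C = 0.01727 × 0.9394 = 0.0162 kg/m³.

0.0162 kg/m³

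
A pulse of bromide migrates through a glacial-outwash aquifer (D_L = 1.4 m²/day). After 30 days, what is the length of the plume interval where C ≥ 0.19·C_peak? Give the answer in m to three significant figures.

The plume is Gaussian with σ = √(2Dt) = √(2 × 1.4 × 30) = 9.165 m.
C/C_peak = exp(−Δx²/(2σ²)) = 0.19 ⇒ Δx = σ·√(−2 ln 0.19) = 9.165 × 1.822 = 16.70 m.
Width = 2Δx = 33.4 m.

33.4 m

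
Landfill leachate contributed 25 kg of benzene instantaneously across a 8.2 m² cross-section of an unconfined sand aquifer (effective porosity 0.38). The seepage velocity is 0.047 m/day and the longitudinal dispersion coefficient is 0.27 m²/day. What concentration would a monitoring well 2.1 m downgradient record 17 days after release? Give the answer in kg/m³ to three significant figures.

For an instantaneous plane source, C(x,t) = M/(n_e·A·√(4πDt)) · exp(−(x−vt)²/(4Dt)), with n_e·A the pore (flow) area.
Plume center vt = 0.047 × 17 = 0.799 m, so the well at 2.1 m is 1.301 m downgradient of the peak.
√(4πDt) = 7.595 m, giving peak height M/(n_e·A·√(4πDt)) = 25/(0.38 × 8.2 × 7.595) = 1.056 kg/m³.
(x−vt)²/(4Dt) = (1.301)²/(4 × 0.27 × 17) = 0.09219; exp(−0.09219) = 0.9119.
C = 1.056 × 0.9119 = 0.963 kg/m³.

0.963 kg/m³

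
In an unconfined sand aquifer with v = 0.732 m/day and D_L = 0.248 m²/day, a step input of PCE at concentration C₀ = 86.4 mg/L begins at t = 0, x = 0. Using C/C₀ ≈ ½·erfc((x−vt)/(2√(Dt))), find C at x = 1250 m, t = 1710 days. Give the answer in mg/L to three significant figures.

45.2 mg/L

For a continuous step input, C/C₀ ≈ ½·erfc((x−vt)/(2√(Dt))).
vt = 0.732 × 1710 = 1251.72 m and 2√(Dt) = 2√(0.248 × 1710) = 41.19 m.
Argument (x−vt)/(2√(Dt)) = (1250 − 1251.72)/41.19 = -0.04176; ½·erfc(-0.04176) = 0.5235.
C = 86.4 × 0.5235 = 45.2 mg/L.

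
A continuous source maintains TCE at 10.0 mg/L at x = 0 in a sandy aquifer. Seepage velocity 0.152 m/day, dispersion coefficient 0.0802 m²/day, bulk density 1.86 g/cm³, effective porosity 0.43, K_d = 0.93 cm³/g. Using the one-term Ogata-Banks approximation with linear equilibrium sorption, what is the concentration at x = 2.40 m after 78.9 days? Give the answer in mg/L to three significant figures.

Retardation factor R = 1 + ρ_b·K_d/n = 1 + 1.86 × 0.93/0.43 = 5.023.
Sorption retards both mechanisms: v_R = v/R = 0.03026 m/day, D_R = D/R = 0.01597 m²/day.
v_R·t = 0.03026 × 78.9 = 2.387514 m; 2√(D_R t) = 2.245 m; argument = (2.40 − 2.387514)/2.245 = 0.005562.
C = C₀ × ½·erfc(0.005562) = 10.0 × 0.4969 = 4.97 mg/L.

4.97 mg/L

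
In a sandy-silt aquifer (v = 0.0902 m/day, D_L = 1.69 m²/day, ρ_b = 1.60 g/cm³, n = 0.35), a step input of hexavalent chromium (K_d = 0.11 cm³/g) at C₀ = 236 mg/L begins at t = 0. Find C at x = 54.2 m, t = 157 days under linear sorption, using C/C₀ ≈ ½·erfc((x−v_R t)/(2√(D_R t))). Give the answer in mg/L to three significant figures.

Retardation factor R = 1 + ρ_b·K_d/n = 1 + 1.60 × 0.11/0.35 = 1.503.
Sorption retards both mechanisms: v_R = v/R = 0.06001 m/day, D_R = D/R = 1.124 m²/day.
v_R·t = 0.06001 × 157 = 9.42157 m; 2√(D_R t) = 26.57 m; argument = (54.2 − 9.42157)/26.57 = 1.685.
C = C₀ × ½·erfc(1.685) = 236 × 0.008587 = 2.03 mg/L.

2.03 mg/L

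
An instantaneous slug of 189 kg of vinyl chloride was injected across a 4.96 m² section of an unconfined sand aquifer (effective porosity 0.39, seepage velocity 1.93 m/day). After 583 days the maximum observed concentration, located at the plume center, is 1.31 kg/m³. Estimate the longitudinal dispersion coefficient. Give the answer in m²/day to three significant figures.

At the plume center C_max = M/(n_e·A·√(4πDt)), so D = M²/(4πt·(n_e·A·C_max)²).
n_e·A·C_max = 0.39 × 4.96 × 1.31 = 2.534 kg/m.
D = 189²/(4π × 583 × 2.534²) = 0.759 m²/day.

0.759 m²/day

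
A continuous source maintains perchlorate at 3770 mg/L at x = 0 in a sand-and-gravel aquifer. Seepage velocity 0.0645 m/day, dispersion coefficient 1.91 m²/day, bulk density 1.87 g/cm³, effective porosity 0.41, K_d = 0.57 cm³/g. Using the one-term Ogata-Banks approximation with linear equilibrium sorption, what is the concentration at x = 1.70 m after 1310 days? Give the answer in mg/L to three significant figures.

Retardation factor R = 1 + ρ_b·K_d/n = 1 + 1.87 × 0.57/0.41 = 3.600.
Sorption retards both mechanisms: v_R = v/R = 0.01792 m/day, D_R = D/R = 0.5306 m²/day.
v_R·t = 0.01792 × 1310 = 23.4752 m; 2√(D_R t) = 52.73 m; argument = (1.70 − 23.4752)/52.73 = -0.4130.
C = C₀ × ½·erfc(-0.4130) = 3770 × 0.7204 = 2720 mg/L.

2720 mg/L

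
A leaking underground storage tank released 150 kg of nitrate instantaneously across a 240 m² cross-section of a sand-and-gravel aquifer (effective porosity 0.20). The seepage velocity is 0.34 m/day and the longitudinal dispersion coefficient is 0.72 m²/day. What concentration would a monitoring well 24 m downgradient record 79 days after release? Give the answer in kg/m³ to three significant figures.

0.113 kg/m³

For an instantaneous plane source, C(x,t) = M/(n_e·A·√(4πDt)) · exp(−(x−vt)²/(4Dt)), with n_e·A the pore (flow) area.
Plume center vt = 0.34 × 79 = 26.86 m, so the well at 24 m is 2.86 m upgradient of the peak.
√(4πDt) = 26.74 m, giving peak height M/(n_e·A·√(4πDt)) = 150/(0.20 × 240 × 26.74) = 0.1169 kg/m³.
(x−vt)²/(4Dt) = (-2.86)²/(4 × 0.72 × 79) = 0.03595; exp(−0.03595) = 0.9647.
C = 0.1169 × 0.9647 = 0.113 kg/m³.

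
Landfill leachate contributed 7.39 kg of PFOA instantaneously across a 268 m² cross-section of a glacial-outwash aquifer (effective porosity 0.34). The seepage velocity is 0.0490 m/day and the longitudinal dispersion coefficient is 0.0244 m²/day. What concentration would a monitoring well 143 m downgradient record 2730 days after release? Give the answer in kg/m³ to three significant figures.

0.00204 kg/m³

For an instantaneous plane source, C(x,t) = M/(n_e·A·√(4πDt)) · exp(−(x−vt)²/(4Dt)), with n_e·A the pore (flow) area.
Plume center vt = 0.0490 × 2730 = 133.77 m, so the well at 143 m is 9.23 m downgradient of the peak.
√(4πDt) = 28.93 m, giving peak height M/(n_e·A·√(4πDt)) = 7.39/(0.34 × 268 × 28.93) = 0.002803 kg/m³.
(x−vt)²/(4Dt) = (9.23)²/(4 × 0.0244 × 2730) = 0.3197; exp(−0.3197) = 0.7264.
C = 0.002803 × 0.7264 = 0.00204 kg/m³.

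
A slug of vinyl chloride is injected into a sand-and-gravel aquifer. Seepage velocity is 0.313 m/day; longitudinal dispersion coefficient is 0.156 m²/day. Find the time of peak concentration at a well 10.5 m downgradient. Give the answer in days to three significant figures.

32.0 days

For the 1D instantaneous-source solution, setting ∂C/∂t = 0 at fixed x gives v²t² + 2Dt − x² = 0, so t = (√(D² + v²x²) − D)/v².
√(D² + v²x²) = √(0.156² + 0.313² × 10.5²) = 3.290; v² = 0.097969.
t = (3.290 − 0.156)/0.097969 = 32.0 days (vs. the pure-advection estimate x/v = 33.5 d).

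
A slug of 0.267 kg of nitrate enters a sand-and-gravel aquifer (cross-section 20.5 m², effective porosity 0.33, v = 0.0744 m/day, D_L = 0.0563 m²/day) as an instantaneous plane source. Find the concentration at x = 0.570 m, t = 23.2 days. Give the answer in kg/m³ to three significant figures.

0.00754 kg/m³

For an instantaneous plane source, C(x,t) = M/(n_e·A·√(4πDt)) · exp(−(x−vt)²/(4Dt)), with n_e·A the pore (flow) area.
Plume center vt = 0.0744 × 23.2 = 1.72608 m, so the well at 0.570 m is 1.15608 m upgradient of the peak.
√(4πDt) = 4.051 m, giving peak height M/(n_e·A·√(4πDt)) = 0.267/(0.33 × 20.5 × 4.051) = 0.009743 kg/m³.
(x−vt)²/(4Dt) = (-1.15608)²/(4 × 0.0563 × 23.2) = 0.2558; exp(−0.2558) = 0.7743.
C = 0.009743 × 0.7743 = 0.00754 kg/m³.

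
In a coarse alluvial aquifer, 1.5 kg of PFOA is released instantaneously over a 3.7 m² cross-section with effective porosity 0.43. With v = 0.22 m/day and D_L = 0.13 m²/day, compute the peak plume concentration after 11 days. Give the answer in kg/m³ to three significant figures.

The peak of an instantaneous 1D plume sits at x = vt; there the Gaussian factor is 1 and C_max = M/(n_e·A·√(4πDt)), where n_e·A is the pore area the mass is dissolved in.
√(4πDt) = √(4π × 0.13 × 11) = 4.239 m, so C_max = 1.5/(0.43 × 3.7 × 4.239) = 0.222 kg/m³.

0.222 kg/m³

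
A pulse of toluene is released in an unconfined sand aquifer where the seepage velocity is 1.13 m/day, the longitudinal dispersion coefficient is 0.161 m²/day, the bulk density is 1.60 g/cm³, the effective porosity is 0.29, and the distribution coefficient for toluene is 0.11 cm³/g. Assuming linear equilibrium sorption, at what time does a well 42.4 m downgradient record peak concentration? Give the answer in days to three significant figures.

60.1 days

Retardation factor R = 1 + ρ_b·K_d/n = 1 + 1.60 × 0.11/0.29 = 1.607.
Sorption retards both mechanisms: v_R = v/R = 0.7032 m/day, D_R = D/R = 0.1002 m²/day.
Peak time from v_R²t² + 2D_R t − x² = 0: t = (√(D_R² + v_R²x²) − D_R)/v_R².
√(D_R² + v_R²x²) = √(0.1002² + 0.7032² × 42.4²) = 29.82; v_R² = 0.4945.
t = (29.82 − 0.1002)/0.4945 = 60.1 days.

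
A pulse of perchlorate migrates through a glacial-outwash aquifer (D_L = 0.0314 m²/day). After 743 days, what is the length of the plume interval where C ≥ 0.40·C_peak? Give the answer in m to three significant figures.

18.5 m

The plume is Gaussian with σ = √(2Dt) = √(2 × 0.0314 × 743) = 6.831 m.
C/C_peak = exp(−Δx²/(2σ²)) = 0.40 ⇒ Δx = σ·√(−2 ln 0.40) = 6.831 × 1.354 = 9.249 m.
Width = 2Δx = 18.5 m.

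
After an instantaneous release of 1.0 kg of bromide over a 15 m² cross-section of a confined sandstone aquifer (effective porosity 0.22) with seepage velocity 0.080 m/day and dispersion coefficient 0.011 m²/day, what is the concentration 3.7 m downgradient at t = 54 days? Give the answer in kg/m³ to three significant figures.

0.0943 kg/m³

For an instantaneous plane source, C(x,t) = M/(n_e·A·√(4πDt)) · exp(−(x−vt)²/(4Dt)), with n_e·A the pore (flow) area.
Plume center vt = 0.080 × 54 = 4.32 m, so the well at 3.7 m is 0.62 m upgradient of the peak.
√(4πDt) = 2.732 m, giving peak height M/(n_e·A·√(4πDt)) = 1.0/(0.22 × 15 × 2.732) = 0.1109 kg/m³.
(x−vt)²/(4Dt) = (-0.62)²/(4 × 0.011 × 54) = 0.1618; exp(−0.1618) = 0.8506.
C = 0.1109 × 0.8506 = 0.0943 kg/m³.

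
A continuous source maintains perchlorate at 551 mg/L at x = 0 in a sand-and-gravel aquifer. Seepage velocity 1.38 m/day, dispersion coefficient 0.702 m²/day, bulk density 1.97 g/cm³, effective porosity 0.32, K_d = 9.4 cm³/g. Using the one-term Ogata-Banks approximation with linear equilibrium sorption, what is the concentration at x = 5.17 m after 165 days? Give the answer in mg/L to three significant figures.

Retardation factor R = 1 + ρ_b·K_d/n = 1 + 1.97 × 9.4/0.32 = 58.87.
Sorption retards both mechanisms: v_R = v/R = 0.02344 m/day, D_R = D/R = 0.01192 m²/day.
v_R·t = 0.02344 × 165 = 3.8676 m; 2√(D_R t) = 2.805 m; argument = (5.17 − 3.8676)/2.805 = 0.4643.
C = C₀ × ½·erfc(0.4643) = 551 × 0.2557 = 141 mg/L.

141 mg/L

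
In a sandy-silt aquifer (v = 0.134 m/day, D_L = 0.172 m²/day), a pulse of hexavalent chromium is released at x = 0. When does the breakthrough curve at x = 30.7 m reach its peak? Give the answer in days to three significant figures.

For the 1D instantaneous-source solution, setting ∂C/∂t = 0 at fixed x gives v²t² + 2Dt − x² = 0, so t = (√(D² + v²x²) − D)/v².
√(D² + v²x²) = √(0.172² + 0.134² × 30.7²) = 4.117; v² = 0.017956.
t = (4.117 − 0.172)/0.017956 = 220 days (vs. the pure-advection estimate x/v = 229 d).

220 days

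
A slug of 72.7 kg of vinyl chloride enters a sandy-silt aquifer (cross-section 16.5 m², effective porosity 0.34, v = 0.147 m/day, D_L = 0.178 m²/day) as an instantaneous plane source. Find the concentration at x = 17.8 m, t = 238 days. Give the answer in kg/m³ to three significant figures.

For an instantaneous plane source, C(x,t) = M/(n_e·A·√(4πDt)) · exp(−(x−vt)²/(4Dt)), with n_e·A the pore (flow) area.
Plume center vt = 0.147 × 238 = 34.986 m, so the well at 17.8 m is 17.186 m upgradient of the peak.
√(4πDt) = 23.07 m, giving peak height M/(n_e·A·√(4πDt)) = 72.7/(0.34 × 16.5 × 23.07) = 0.5617 kg/m³.
(x−vt)²/(4Dt) = (-17.186)²/(4 × 0.178 × 238) = 1.743; exp(−1.743) = 0.1750.
C = 0.5617 × 0.1750 = 0.0983 kg/m³.

0.0983 kg/m³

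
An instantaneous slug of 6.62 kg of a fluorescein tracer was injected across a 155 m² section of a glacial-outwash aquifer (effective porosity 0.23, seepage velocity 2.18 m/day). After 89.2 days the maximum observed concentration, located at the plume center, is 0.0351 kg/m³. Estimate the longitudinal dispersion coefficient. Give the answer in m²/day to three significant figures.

0.0250 m²/day

At the plume center C_max = M/(n_e·A·√(4πDt)), so D = M²/(4πt·(n_e·A·C_max)²).
n_e·A·C_max = 0.23 × 155 × 0.0351 = 1.251 kg/m.
D = 6.62²/(4π × 89.2 × 1.251²) = 0.0250 m²/day.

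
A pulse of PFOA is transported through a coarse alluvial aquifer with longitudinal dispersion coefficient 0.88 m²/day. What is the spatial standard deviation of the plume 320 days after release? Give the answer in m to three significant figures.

Dispersive spreading gives a Gaussian with σ² = 2Dt; advection only shifts the center.
σ = √(2 × 0.88 × 320) = 23.7 m.

23.7 m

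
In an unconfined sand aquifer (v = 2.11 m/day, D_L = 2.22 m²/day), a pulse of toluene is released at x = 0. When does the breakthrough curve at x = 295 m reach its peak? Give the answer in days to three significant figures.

For the 1D instantaneous-source solution, setting ∂C/∂t = 0 at fixed x gives v²t² + 2Dt − x² = 0, so t = (√(D² + v²x²) − D)/v².
√(D² + v²x²) = √(2.22² + 2.11² × 295²) = 622.5; v² = 4.4521.
t = (622.5 − 2.22)/4.4521 = 139 days (vs. the pure-advection estimate x/v = 140 d).

139 days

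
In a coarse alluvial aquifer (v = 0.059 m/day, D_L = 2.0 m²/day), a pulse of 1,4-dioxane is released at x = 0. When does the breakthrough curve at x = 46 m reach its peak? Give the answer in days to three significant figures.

394 days

For the 1D instantaneous-source solution, setting ∂C/∂t = 0 at fixed x gives v²t² + 2Dt − x² = 0, so t = (√(D² + v²x²) − D)/v².
√(D² + v²x²) = √(2.0² + 0.059² × 46²) = 3.371; v² = 0.003481.
t = (3.371 − 2.0)/0.003481 = 394 days (vs. the pure-advection estimate x/v = 780 d).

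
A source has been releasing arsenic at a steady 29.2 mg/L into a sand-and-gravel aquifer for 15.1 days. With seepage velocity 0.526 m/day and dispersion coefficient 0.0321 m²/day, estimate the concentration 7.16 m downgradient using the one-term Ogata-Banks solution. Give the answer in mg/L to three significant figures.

23.0 mg/L

For a continuous step input, C/C₀ ≈ ½·erfc((x−vt)/(2√(Dt))).
vt = 0.526 × 15.1 = 7.9426 m and 2√(Dt) = 2√(0.0321 × 15.1) = 1.392 m.
Argument (x−vt)/(2√(Dt)) = (7.16 − 7.9426)/1.392 = -0.5622; ½·erfc(-0.5622) = 0.7867.
C = 29.2 × 0.7867 = 23.0 mg/L.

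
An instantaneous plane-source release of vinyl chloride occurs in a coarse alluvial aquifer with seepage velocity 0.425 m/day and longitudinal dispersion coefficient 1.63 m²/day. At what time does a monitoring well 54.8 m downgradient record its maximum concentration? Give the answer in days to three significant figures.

120 days

For the 1D instantaneous-source solution, setting ∂C/∂t = 0 at fixed x gives v²t² + 2Dt − x² = 0, so t = (√(D² + v²x²) − D)/v².
√(D² + v²x²) = √(1.63² + 0.425² × 54.8²) = 23.35; v² = 0.180625.
t = (23.35 − 1.63)/0.180625 = 120 days (vs. the pure-advection estimate x/v = 129 d).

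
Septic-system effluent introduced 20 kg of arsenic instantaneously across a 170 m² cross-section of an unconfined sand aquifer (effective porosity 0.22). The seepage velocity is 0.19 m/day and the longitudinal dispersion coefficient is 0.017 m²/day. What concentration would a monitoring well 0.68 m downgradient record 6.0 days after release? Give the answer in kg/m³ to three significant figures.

For an instantaneous plane source, C(x,t) = M/(n_e·A·√(4πDt)) · exp(−(x−vt)²/(4Dt)), with n_e·A the pore (flow) area.
Plume center vt = 0.19 × 6.0 = 1.14 m, so the well at 0.68 m is 0.46 m upgradient of the peak.
√(4πDt) = 1.132 m, giving peak height M/(n_e·A·√(4πDt)) = 20/(0.22 × 170 × 1.132) = 0.4724 kg/m³.
(x−vt)²/(4Dt) = (-0.46)²/(4 × 0.017 × 6.0) = 0.5186; exp(−0.5186) = 0.5954.
C = 0.4724 × 0.5954 = 0.281 kg/m³.

0.281 kg/m³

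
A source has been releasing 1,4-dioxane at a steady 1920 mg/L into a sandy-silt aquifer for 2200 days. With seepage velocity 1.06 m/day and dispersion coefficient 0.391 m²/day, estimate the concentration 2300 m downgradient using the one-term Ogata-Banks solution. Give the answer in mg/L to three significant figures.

For a continuous step input, C/C₀ ≈ ½·erfc((x−vt)/(2√(Dt))).
vt = 1.06 × 2200 = 2332 m and 2√(Dt) = 2√(0.391 × 2200) = 58.66 m.
Argument (x−vt)/(2√(Dt)) = (2300 − 2332)/58.66 = -0.5455; ½·erfc(-0.5455) = 0.7798.
C = 1920 × 0.7798 = 1500 mg/L.

1500 mg/L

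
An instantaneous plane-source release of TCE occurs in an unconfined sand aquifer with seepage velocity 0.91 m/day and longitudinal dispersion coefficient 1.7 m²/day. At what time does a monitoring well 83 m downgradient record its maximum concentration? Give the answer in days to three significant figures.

89.2 days

For the 1D instantaneous-source solution, setting ∂C/∂t = 0 at fixed x gives v²t² + 2Dt − x² = 0, so t = (√(D² + v²x²) − D)/v².
√(D² + v²x²) = √(1.7² + 0.91² × 83²) = 75.55; v² = 0.8281.
t = (75.55 − 1.7)/0.8281 = 89.2 days (vs. the pure-advection estimate x/v = 91.2 d).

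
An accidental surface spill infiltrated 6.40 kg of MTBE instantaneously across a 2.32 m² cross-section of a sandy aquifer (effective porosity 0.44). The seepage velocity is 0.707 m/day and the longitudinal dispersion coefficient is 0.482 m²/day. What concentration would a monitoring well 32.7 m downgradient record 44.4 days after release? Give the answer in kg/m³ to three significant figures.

0.375 kg/m³

For an instantaneous plane source, C(x,t) = M/(n_e·A·√(4πDt)) · exp(−(x−vt)²/(4Dt)), with n_e·A the pore (flow) area.
Plume center vt = 0.707 × 44.4 = 31.3908 m, so the well at 32.7 m is 1.3092 m downgradient of the peak.
√(4πDt) = 16.40 m, giving peak height M/(n_e·A·√(4πDt)) = 6.40/(0.44 × 2.32 × 16.40) = 0.3823 kg/m³.
(x−vt)²/(4Dt) = (1.3092)²/(4 × 0.482 × 44.4) = 0.02002; exp(−0.02002) = 0.9802.
C = 0.3823 × 0.9802 = 0.375 kg/m³.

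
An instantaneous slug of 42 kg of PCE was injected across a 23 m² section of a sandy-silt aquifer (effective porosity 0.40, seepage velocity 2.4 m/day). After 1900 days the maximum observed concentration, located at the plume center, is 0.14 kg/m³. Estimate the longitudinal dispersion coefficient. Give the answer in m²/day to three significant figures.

At the plume center C_max = M/(n_e·A·√(4πDt)), so D = M²/(4πt·(n_e·A·C_max)²).
n_e·A·C_max = 0.40 × 23 × 0.14 = 1.288 kg/m.
D = 42²/(4π × 1900 × 1.288²) = 0.0445 m²/day.

0.0445 m²/day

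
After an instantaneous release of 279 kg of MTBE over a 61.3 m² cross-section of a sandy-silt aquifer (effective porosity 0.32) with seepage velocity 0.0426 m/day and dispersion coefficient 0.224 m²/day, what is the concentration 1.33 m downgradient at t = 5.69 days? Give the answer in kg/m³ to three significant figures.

2.82 kg/m³

For an instantaneous plane source, C(x,t) = M/(n_e·A·√(4πDt)) · exp(−(x−vt)²/(4Dt)), with n_e·A the pore (flow) area.
Plume center vt = 0.0426 × 5.69 = 0.242394 m, so the well at 1.33 m is 1.087606 m downgradient of the peak.
√(4πDt) = 4.002 m, giving peak height M/(n_e·A·√(4πDt)) = 279/(0.32 × 61.3 × 4.002) = 3.554 kg/m³.
(x−vt)²/(4Dt) = (1.087606)²/(4 × 0.224 × 5.69) = 0.2320; exp(−0.2320) = 0.7929.
C = 3.554 × 0.7929 = 2.82 kg/m³.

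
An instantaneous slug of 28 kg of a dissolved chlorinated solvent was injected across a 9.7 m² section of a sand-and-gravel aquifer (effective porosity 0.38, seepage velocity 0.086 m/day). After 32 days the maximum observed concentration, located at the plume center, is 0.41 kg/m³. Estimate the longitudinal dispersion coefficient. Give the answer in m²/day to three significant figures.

0.854 m²/day

At the plume center C_max = M/(n_e·A·√(4πDt)), so D = M²/(4πt·(n_e·A·C_max)²).
n_e·A·C_max = 0.38 × 9.7 × 0.41 = 1.511 kg/m.
D = 28²/(4π × 32 × 1.511²) = 0.854 m²/day.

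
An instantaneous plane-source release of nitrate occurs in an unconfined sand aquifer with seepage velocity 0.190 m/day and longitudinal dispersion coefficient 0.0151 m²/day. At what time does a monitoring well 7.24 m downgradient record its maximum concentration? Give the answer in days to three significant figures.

37.7 days

For the 1D instantaneous-source solution, setting ∂C/∂t = 0 at fixed x gives v²t² + 2Dt − x² = 0, so t = (√(D² + v²x²) − D)/v².
√(D² + v²x²) = √(0.0151² + 0.190² × 7.24²) = 1.376; v² = 0.0361.
t = (1.376 − 0.0151)/0.0361 = 37.7 days (vs. the pure-advection estimate x/v = 38.1 d).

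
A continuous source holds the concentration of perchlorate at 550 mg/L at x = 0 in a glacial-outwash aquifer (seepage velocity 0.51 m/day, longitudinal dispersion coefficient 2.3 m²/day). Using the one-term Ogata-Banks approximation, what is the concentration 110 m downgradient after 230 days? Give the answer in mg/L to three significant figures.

324 mg/L

For a continuous step input, C/C₀ ≈ ½·erfc((x−vt)/(2√(Dt))).
vt = 0.51 × 230 = 117.3 m and 2√(Dt) = 2√(2.3 × 230) = 46.00 m.
Argument (x−vt)/(2√(Dt)) = (110 − 117.3)/46.00 = -0.1587; ½·erfc(-0.1587) = 0.5888.
C = 550 × 0.5888 = 324 mg/L.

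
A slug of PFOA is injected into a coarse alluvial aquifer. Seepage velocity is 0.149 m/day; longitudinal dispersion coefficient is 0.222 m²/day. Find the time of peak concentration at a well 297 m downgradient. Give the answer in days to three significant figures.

For the 1D instantaneous-source solution, setting ∂C/∂t = 0 at fixed x gives v²t² + 2Dt − x² = 0, so t = (√(D² + v²x²) − D)/v².
√(D² + v²x²) = √(0.222² + 0.149² × 297²) = 44.25; v² = 0.022201.
t = (44.25 − 0.222)/0.022201 = 1980 days (vs. the pure-advection estimate x/v = 1990 d).

1980 days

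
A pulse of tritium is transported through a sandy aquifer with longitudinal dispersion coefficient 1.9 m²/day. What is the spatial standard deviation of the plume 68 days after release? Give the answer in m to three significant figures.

16.1 m

Dispersive spreading gives a Gaussian with σ² = 2Dt; advection only shifts the center.
σ = √(2 × 1.9 × 68) = 16.1 m.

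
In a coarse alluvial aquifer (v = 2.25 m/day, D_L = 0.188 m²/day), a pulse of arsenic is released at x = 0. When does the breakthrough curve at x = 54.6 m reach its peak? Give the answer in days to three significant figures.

24.2 days

For the 1D instantaneous-source solution, setting ∂C/∂t = 0 at fixed x gives v²t² + 2Dt − x² = 0, so t = (√(D² + v²x²) − D)/v².
√(D² + v²x²) = √(0.188² + 2.25² × 54.6²) = 122.9; v² = 5.0625.
t = (122.9 − 0.188)/5.0625 = 24.2 days (vs. the pure-advection estimate x/v = 24.3 d).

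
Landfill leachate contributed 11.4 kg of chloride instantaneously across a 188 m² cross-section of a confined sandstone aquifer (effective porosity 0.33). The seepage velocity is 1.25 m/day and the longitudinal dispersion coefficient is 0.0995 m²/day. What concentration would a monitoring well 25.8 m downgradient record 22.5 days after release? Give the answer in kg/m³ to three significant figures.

For an instantaneous plane source, C(x,t) = M/(n_e·A·√(4πDt)) · exp(−(x−vt)²/(4Dt)), with n_e·A the pore (flow) area.
Plume center vt = 1.25 × 22.5 = 28.125 m, so the well at 25.8 m is 2.325 m upgradient of the peak.
√(4πDt) = 5.304 m, giving peak height M/(n_e·A·√(4πDt)) = 11.4/(0.33 × 188 × 5.304) = 0.03464 kg/m³.
(x−vt)²/(4Dt) = (-2.325)²/(4 × 0.0995 × 22.5) = 0.6036; exp(−0.6036) = 0.5468.
C = 0.03464 × 0.5468 = 0.0189 kg/m³.

0.0189 kg/m³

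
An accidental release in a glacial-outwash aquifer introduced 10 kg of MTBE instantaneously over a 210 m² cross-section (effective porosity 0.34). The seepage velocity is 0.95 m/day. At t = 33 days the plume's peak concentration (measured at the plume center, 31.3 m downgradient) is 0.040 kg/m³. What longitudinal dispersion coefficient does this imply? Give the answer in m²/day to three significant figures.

At the plume center C_max = M/(n_e·A·√(4πDt)), so D = M²/(4πt·(n_e·A·C_max)²).
n_e·A·C_max = 0.34 × 210 × 0.040 = 2.856 kg/m.
D = 10²/(4π × 33 × 2.856²) = 0.0296 m²/day.

0.0296 m²/day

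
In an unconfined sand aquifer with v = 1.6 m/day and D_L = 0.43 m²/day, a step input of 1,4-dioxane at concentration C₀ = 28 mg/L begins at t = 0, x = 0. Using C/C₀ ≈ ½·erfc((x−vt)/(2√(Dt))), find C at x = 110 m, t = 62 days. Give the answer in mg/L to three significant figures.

For a continuous step input, C/C₀ ≈ ½·erfc((x−vt)/(2√(Dt))).
vt = 1.6 × 62 = 99.2 m and 2√(Dt) = 2√(0.43 × 62) = 10.33 m.
Argument (x−vt)/(2√(Dt)) = (110 − 99.2)/10.33 = 1.045; ½·erfc(1.045) = 0.06972.
C = 28 × 0.06972 = 1.95 mg/L.

1.95 mg/L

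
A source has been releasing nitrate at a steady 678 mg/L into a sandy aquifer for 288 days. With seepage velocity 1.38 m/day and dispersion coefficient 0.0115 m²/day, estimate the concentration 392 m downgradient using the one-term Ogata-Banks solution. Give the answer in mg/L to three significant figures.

666 mg/L

For a continuous step input, C/C₀ ≈ ½·erfc((x−vt)/(2√(Dt))).
vt = 1.38 × 288 = 397.44 m and 2√(Dt) = 2√(0.0115 × 288) = 3.640 m.
Argument (x−vt)/(2√(Dt)) = (392 − 397.44)/3.640 = -1.495; ½·erfc(-1.495) = 0.9828.
C = 678 × 0.9828 = 666 mg/L.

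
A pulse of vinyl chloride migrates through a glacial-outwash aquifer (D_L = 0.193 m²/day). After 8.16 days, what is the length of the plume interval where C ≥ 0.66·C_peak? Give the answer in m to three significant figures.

3.24 m

The plume is Gaussian with σ = √(2Dt) = √(2 × 0.193 × 8.16) = 1.775 m.
C/C_peak = exp(−Δx²/(2σ²)) = 0.66 ⇒ Δx = σ·√(−2 ln 0.66) = 1.775 × 0.9116 = 1.618 m.
Width = 2Δx = 3.24 m.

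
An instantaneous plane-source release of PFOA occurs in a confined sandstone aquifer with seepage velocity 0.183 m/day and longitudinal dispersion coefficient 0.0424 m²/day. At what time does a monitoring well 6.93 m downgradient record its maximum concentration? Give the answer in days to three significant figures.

For the 1D instantaneous-source solution, setting ∂C/∂t = 0 at fixed x gives v²t² + 2Dt − x² = 0, so t = (√(D² + v²x²) − D)/v².
√(D² + v²x²) = √(0.0424² + 0.183² × 6.93²) = 1.269; v² = 0.033489.
t = (1.269 − 0.0424)/0.033489 = 36.6 days (vs. the pure-advection estimate x/v = 37.9 d).

36.6 days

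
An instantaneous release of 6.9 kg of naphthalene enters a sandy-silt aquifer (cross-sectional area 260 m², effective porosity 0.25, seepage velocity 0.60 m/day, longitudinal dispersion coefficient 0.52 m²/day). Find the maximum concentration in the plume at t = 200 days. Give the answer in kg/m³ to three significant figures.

The peak of an instantaneous 1D plume sits at x = vt; there the Gaussian factor is 1 and C_max = M/(n_e·A·√(4πDt)), where n_e·A is the pore area the mass is dissolved in.
√(4πDt) = √(4π × 0.52 × 200) = 36.15 m, so C_max = 6.9/(0.25 × 260 × 36.15) = 0.00294 kg/m³.

0.00294 kg/m³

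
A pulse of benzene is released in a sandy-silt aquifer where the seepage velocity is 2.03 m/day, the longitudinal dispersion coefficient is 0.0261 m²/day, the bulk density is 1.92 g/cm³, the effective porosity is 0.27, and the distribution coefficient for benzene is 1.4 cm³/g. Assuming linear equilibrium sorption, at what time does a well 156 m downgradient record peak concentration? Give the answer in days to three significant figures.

842 days

Retardation factor R = 1 + ρ_b·K_d/n = 1 + 1.92 × 1.4/0.27 = 10.96.
Sorption retards both mechanisms: v_R = v/R = 0.1852 m/day, D_R = D/R = 0.002381 m²/day.
Peak time from v_R²t² + 2D_R t − x² = 0: t = (√(D_R² + v_R²x²) − D_R)/v_R².
√(D_R² + v_R²x²) = √(0.002381² + 0.1852² × 156²) = 28.89; v_R² = 0.03430.
t = (28.89 − 0.002381)/0.03430 = 842 days.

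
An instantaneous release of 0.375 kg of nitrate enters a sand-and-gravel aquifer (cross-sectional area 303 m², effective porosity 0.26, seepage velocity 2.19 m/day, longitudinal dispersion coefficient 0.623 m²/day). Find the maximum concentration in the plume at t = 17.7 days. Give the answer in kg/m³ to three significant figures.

0.000404 kg/m³

The peak of an instantaneous 1D plume sits at x = vt; there the Gaussian factor is 1 and C_max = M/(n_e·A·√(4πDt)), where n_e·A is the pore area the mass is dissolved in.
√(4πDt) = √(4π × 0.623 × 17.7) = 11.77 m, so C_max = 0.375/(0.26 × 303 × 11.77) = 0.000404 kg/m³.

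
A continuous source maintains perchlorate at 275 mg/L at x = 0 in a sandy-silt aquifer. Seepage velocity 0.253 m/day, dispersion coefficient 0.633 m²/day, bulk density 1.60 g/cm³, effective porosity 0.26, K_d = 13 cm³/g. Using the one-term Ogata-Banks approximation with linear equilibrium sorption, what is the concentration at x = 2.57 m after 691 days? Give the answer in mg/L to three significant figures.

Retardation factor R = 1 + ρ_b·K_d/n = 1 + 1.60 × 13/0.26 = 81.00.
Sorption retards both mechanisms: v_R = v/R = 0.003123 m/day, D_R = D/R = 0.007815 m²/day.
v_R·t = 0.003123 × 691 = 2.157993 m; 2√(D_R t) = 4.648 m; argument = (2.57 − 2.157993)/4.648 = 0.08864.
C = C₀ × ½·erfc(0.08864) = 275 × 0.4501 = 124 mg/L.

124 mg/L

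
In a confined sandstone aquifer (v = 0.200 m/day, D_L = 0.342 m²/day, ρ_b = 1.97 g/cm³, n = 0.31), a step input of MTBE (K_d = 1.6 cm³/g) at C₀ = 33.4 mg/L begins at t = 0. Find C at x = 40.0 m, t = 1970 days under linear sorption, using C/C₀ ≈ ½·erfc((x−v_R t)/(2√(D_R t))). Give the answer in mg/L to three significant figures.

Retardation factor R = 1 + ρ_b·K_d/n = 1 + 1.97 × 1.6/0.31 = 11.17.
Sorption retards both mechanisms: v_R = v/R = 0.01791 m/day, D_R = D/R = 0.03062 m²/day.
v_R·t = 0.01791 × 1970 = 35.2827 m; 2√(D_R t) = 15.53 m; argument = (40.0 − 35.2827)/15.53 = 0.3038.
C = C₀ × ½·erfc(0.3038) = 33.4 × 0.3337 = 11.1 mg/L.

11.1 mg/L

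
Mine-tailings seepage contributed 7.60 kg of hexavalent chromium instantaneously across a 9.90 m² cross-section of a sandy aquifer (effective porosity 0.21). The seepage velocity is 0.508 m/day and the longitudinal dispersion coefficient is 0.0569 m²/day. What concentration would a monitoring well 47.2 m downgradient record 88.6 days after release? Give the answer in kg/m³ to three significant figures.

For an instantaneous plane source, C(x,t) = M/(n_e·A·√(4πDt)) · exp(−(x−vt)²/(4Dt)), with n_e·A the pore (flow) area.
Plume center vt = 0.508 × 88.6 = 45.0088 m, so the well at 47.2 m is 2.1912 m downgradient of the peak.
√(4πDt) = 7.959 m, giving peak height M/(n_e·A·√(4πDt)) = 7.60/(0.21 × 9.90 × 7.959) = 0.4593 kg/m³.
(x−vt)²/(4Dt) = (2.1912)²/(4 × 0.0569 × 88.6) = 0.2381; exp(−0.2381) = 0.7881.
C = 0.4593 × 0.7881 = 0.362 kg/m³.

0.362 kg/m³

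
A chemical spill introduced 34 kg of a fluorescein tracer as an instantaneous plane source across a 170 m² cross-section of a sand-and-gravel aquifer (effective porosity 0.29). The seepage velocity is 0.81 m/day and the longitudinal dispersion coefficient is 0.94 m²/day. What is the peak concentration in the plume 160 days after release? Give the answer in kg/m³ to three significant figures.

The peak of an instantaneous 1D plume sits at x = vt; there the Gaussian factor is 1 and C_max = M/(n_e·A·√(4πDt)), where n_e·A is the pore area the mass is dissolved in.
√(4πDt) = √(4π × 0.94 × 160) = 43.47 m, so C_max = 34/(0.29 × 170 × 43.47) = 0.0159 kg/m³.

0.0159 kg/m³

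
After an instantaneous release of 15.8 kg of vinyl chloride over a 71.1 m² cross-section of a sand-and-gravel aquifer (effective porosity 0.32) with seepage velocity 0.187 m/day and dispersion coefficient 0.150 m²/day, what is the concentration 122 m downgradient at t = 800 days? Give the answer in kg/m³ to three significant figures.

0.00366 kg/m³

For an instantaneous plane source, C(x,t) = M/(n_e·A·√(4πDt)) · exp(−(x−vt)²/(4Dt)), with n_e·A the pore (flow) area.
Plume center vt = 0.187 × 800 = 149.6 m, so the well at 122 m is 27.6 m upgradient of the peak.
√(4πDt) = 38.83 m, giving peak height M/(n_e·A·√(4πDt)) = 15.8/(0.32 × 71.1 × 38.83) = 0.01788 kg/m³.
(x−vt)²/(4Dt) = (-27.6)²/(4 × 0.150 × 800) = 1.587; exp(−1.587) = 0.2045.
C = 0.01788 × 0.2045 = 0.00366 kg/m³.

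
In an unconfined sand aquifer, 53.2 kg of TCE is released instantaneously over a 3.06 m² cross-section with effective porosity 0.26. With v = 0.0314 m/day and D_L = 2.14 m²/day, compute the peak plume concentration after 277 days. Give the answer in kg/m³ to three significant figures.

The peak of an instantaneous 1D plume sits at x = vt; there the Gaussian factor is 1 and C_max = M/(n_e·A·√(4πDt)), where n_e·A is the pore area the mass is dissolved in.
√(4πDt) = √(4π × 2.14 × 277) = 86.31 m, so C_max = 53.2/(0.26 × 3.06 × 86.31) = 0.775 kg/m³.

0.775 kg/m³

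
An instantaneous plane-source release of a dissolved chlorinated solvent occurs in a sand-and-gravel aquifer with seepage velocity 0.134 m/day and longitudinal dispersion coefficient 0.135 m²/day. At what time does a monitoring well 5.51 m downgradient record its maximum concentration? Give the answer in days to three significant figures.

For the 1D instantaneous-source solution, setting ∂C/∂t = 0 at fixed x gives v²t² + 2Dt − x² = 0, so t = (√(D² + v²x²) − D)/v².
√(D² + v²x²) = √(0.135² + 0.134² × 5.51²) = 0.7506; v² = 0.017956.
t = (0.7506 − 0.135)/0.017956 = 34.3 days (vs. the pure-advection estimate x/v = 41.1 d).

34.3 days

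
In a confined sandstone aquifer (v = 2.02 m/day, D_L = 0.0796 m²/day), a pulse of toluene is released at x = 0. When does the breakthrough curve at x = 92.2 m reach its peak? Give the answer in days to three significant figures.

For the 1D instantaneous-source solution, setting ∂C/∂t = 0 at fixed x gives v²t² + 2Dt − x² = 0, so t = (√(D² + v²x²) − D)/v².
√(D² + v²x²) = √(0.0796² + 2.02² × 92.2²) = 186.2; v² = 4.0804.
t = (186.2 − 0.0796)/4.0804 = 45.6 days (vs. the pure-advection estimate x/v = 45.6 d).

45.6 days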